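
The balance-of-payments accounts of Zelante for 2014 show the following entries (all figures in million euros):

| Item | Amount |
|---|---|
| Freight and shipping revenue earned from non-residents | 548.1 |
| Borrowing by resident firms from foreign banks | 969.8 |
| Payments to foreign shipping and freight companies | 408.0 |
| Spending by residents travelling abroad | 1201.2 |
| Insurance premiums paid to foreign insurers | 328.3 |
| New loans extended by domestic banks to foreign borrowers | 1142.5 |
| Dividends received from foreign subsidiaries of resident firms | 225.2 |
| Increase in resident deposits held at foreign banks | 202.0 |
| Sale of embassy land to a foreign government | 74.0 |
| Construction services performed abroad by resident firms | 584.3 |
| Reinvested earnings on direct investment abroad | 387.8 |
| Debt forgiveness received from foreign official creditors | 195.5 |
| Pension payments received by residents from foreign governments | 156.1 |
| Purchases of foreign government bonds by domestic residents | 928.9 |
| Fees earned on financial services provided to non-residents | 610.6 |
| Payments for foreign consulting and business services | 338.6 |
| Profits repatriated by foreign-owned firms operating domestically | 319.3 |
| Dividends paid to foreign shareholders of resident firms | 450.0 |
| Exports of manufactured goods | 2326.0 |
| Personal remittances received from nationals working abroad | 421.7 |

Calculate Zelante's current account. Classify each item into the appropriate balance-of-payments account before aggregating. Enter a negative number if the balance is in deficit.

Goods: 2326.0
Services: -1201.2 + 584.3 + 548.1 - 408.0 - 328.3 + 610.6 - 338.6 = -533.1
Primary income: 225.2 - 450.0 - 319.3 + 387.8 = -156.3
Secondary income: 421.7 + 156.1 = 577.8
Current account = 2326.0 + (-533.1) + (-156.3) + 577.8 = 2214.4
(Excluded from the current account — financial account: borrowing by resident firms from foreign banks 969.8, new loans extended by domestic banks to foreign borrowers 1142.5, increase in resident deposits held at foreign banks 202.0, purchases of foreign government bonds by domestic residents 928.9; capital account: sale of embassy land to a foreign government 74.0, debt forgiveness received from foreign official creditors 195.5.)

2214.4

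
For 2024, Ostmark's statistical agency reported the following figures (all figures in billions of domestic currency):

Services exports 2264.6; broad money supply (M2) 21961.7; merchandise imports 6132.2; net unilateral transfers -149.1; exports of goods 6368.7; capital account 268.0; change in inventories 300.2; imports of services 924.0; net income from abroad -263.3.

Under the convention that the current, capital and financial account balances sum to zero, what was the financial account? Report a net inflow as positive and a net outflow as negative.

-1432.7

Goods balance = 6368.7 - 6132.2 = 236.5
Services balance = 2264.6 - 924.0 = 1340.6
Trade balance (goods + services) = 236.5 + 1340.6 = 1577.1
Net primary income = -263.3
Net secondary income = -149.1
Current account = 1577.1 + (-263.3) + (-149.1) = 1164.7
Financial account = -(1164.7 + 268.0) = -1432.7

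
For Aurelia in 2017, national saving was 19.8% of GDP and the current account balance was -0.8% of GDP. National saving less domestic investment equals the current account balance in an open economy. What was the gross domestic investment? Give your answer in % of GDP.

20.6

I = S - CA = 19.8 - (-0.8) = 20.6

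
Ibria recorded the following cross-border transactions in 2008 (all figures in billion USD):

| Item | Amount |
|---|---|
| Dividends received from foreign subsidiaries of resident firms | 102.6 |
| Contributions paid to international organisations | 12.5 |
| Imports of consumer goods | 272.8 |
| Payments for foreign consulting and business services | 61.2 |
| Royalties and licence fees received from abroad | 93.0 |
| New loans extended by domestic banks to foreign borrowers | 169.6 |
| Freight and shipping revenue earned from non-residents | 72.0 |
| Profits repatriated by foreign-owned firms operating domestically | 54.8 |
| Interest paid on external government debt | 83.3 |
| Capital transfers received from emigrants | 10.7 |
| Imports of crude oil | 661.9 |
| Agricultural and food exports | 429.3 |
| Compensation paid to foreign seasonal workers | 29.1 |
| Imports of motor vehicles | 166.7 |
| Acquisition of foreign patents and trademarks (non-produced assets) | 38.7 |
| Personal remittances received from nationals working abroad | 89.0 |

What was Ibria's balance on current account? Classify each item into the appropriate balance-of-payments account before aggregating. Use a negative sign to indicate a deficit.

Goods: -166.7 - 272.8 + 429.3 - 661.9 = -672.1
Services: 72.0 - 61.2 + 93.0 = 103.8
Primary income: -54.8 - 29.1 - 83.3 + 102.6 = -64.6
Secondary income: 89.0 - 12.5 = 76.5
Current account = (-672.1) + 103.8 + (-64.6) + 76.5 = -556.4
(Excluded from the current account — financial account: new loans extended by domestic banks to foreign borrowers 169.6; capital account: capital transfers received from emigrants 10.7, acquisition of foreign patents and trademarks (non-produced assets) 38.7.)

-556.4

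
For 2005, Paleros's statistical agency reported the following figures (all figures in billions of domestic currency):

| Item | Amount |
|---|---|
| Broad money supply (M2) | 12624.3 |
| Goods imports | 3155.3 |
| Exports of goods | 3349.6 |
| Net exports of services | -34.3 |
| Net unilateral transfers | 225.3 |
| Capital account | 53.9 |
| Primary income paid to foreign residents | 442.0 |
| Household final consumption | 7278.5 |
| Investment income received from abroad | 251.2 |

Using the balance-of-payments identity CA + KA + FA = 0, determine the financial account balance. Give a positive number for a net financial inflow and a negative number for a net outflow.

Goods balance = 3349.6 - 3155.3 = 194.3
Services balance = -34.3
Trade balance (goods + services) = 194.3 + (-34.3) = 160.0
Net primary income = 251.2 - 442.0 = -190.8
Net secondary income = 225.3
Current account = 160.0 + (-190.8) + 225.3 = 194.5
Financial account = -(194.5 + 53.9) = -248.4

-248.4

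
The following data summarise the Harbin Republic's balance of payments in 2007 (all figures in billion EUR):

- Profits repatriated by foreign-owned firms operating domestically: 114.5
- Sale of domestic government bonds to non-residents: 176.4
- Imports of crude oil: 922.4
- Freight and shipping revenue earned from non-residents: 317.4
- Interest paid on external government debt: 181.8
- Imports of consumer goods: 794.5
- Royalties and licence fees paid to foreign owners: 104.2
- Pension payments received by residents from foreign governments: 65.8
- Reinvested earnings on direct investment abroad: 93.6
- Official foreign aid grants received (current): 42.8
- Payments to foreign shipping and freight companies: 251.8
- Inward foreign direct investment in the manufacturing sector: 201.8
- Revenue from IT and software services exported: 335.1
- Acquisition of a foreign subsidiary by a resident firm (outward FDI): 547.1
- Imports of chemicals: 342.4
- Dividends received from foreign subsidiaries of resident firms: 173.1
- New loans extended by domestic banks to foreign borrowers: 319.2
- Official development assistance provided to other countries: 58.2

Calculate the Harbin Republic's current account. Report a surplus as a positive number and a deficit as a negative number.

Goods: -922.4 - 342.4 - 794.5 = -2059.3
Services: 335.1 - 104.2 + 317.4 - 251.8 = 296.5
Primary income: 93.6 - 114.5 + 173.1 - 181.8 = -29.6
Secondary income: -58.2 + 65.8 + 42.8 = 50.4
Current account = (-2059.3) + 296.5 + (-29.6) + 50.4 = -1742.0
(Excluded from the current account — financial account: sale of domestic government bonds to non-residents 176.4, inward foreign direct investment in the manufacturing sector 201.8, acquisition of a foreign subsidiary by a resident firm (outward FDI) 547.1, new loans extended by domestic banks to foreign borrowers 319.2.)

-1742.0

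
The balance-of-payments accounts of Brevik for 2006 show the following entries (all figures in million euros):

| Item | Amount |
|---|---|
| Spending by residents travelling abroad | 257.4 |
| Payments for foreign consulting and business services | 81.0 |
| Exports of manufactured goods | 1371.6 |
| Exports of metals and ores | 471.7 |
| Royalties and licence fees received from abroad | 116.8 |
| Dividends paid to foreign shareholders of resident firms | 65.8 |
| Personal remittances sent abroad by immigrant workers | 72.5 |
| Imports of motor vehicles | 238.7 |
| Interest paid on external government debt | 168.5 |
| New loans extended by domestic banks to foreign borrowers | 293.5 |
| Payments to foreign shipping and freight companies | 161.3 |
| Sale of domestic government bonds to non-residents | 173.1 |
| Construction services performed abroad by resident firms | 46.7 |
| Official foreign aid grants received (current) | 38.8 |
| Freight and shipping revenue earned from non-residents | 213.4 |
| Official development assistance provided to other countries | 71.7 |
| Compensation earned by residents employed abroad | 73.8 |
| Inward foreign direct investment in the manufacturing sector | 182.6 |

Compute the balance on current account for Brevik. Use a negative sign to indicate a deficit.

Goods: 1371.6 - 238.7 + 471.7 = 1604.6
Services: -81.0 + 213.4 + 116.8 - 161.3 - 257.4 + 46.7 = -122.8
Primary income: 73.8 - 65.8 - 168.5 = -160.5
Secondary income: -71.7 + 38.8 - 72.5 = -105.4
Current account = 1604.6 + (-122.8) + (-160.5) + (-105.4) = 1215.9
(Excluded from the current account — financial account: new loans extended by domestic banks to foreign borrowers 293.5, sale of domestic government bonds to non-residents 173.1, inward foreign direct investment in the manufacturing sector 182.6.)

1215.9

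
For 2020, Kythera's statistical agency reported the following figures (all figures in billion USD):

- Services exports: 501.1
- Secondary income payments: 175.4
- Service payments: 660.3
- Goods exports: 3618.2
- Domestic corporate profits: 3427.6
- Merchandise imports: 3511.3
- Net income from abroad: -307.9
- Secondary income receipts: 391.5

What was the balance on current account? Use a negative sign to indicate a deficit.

-144.1

Goods balance = 3618.2 - 3511.3 = 106.9
Services balance = 501.1 - 660.3 = -159.2
Trade balance (goods + services) = 106.9 + (-159.2) = -52.3
Net primary income = -307.9
Net secondary income = 391.5 - 175.4 = 216.1
Current account = -52.3 + (-307.9) + 216.1 = -144.1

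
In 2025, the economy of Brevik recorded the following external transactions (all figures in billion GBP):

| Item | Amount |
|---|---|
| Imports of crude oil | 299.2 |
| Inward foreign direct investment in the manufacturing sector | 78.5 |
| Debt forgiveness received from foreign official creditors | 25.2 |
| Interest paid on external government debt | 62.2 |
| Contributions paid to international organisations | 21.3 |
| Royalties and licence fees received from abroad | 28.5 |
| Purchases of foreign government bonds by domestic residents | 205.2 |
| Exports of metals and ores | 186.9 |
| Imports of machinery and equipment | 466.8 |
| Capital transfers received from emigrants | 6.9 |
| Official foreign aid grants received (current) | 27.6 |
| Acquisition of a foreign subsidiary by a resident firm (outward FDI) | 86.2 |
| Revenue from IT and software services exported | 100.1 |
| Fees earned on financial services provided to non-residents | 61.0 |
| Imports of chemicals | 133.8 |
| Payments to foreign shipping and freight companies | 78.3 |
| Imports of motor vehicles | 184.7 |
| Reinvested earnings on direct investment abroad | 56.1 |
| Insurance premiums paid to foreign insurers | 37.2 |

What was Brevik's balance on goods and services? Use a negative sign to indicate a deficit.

-823.5

Goods: -466.8 - 299.2 + 186.9 - 133.8 - 184.7 = -897.6
Services: -78.3 + 61.0 + 100.1 - 37.2 + 28.5 = 74.1
Trade balance = -897.6 + 74.1 = -823.5
(Excluded from the trade balance — financial account: inward foreign direct investment in the manufacturing sector 78.5, purchases of foreign government bonds by domestic residents 205.2, acquisition of a foreign subsidiary by a resident firm (outward FDI) 86.2; capital account: debt forgiveness received from foreign official creditors 25.2, capital transfers received from emigrants 6.9; primary income: interest paid on external government debt 62.2, reinvested earnings on direct investment abroad 56.1; secondary income: contributions paid to international organisations 21.3, official foreign aid grants received (current) 27.6.)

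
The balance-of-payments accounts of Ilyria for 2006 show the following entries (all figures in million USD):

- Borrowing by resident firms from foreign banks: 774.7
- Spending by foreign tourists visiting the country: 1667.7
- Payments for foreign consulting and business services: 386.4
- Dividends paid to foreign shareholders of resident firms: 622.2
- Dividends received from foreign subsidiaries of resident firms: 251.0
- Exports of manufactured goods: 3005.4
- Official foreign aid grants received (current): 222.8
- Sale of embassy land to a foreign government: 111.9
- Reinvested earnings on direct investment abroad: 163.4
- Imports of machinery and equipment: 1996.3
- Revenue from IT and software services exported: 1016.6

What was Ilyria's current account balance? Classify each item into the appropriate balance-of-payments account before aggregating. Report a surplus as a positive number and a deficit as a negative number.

3322.0

Goods: 3005.4 - 1996.3 = 1009.1
Services: 1016.6 + 1667.7 - 386.4 = 2297.9
Primary income: 251.0 + 163.4 - 622.2 = -207.8
Secondary income: 222.8
Current account = 1009.1 + 2297.9 + (-207.8) + 222.8 = 3322.0
(Excluded from the current account — financial account: borrowing by resident firms from foreign banks 774.7; capital account: sale of embassy land to a foreign government 111.9.)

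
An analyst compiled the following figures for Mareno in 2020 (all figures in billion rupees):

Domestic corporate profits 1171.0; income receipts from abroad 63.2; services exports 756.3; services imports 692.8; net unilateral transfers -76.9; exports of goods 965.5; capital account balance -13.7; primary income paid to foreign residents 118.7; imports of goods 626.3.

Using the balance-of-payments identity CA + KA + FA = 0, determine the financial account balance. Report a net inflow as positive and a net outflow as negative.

Goods balance = 965.5 - 626.3 = 339.2
Services balance = 756.3 - 692.8 = 63.5
Trade balance (goods + services) = 339.2 + 63.5 = 402.7
Net primary income = 63.2 - 118.7 = -55.5
Net secondary income = -76.9
Current account = 402.7 + (-55.5) + (-76.9) = 270.3
Financial account = -(270.3 + (-13.7)) = -256.6

-256.6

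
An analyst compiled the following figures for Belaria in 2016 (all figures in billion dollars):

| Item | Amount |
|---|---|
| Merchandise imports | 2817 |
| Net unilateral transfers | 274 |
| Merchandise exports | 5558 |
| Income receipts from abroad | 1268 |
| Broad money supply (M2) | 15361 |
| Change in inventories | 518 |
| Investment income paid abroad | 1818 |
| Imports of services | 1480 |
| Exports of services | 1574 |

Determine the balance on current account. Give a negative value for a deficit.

2559

Goods balance = 5558 - 2817 = 2741
Services balance = 1574 - 1480 = 94
Trade balance (goods + services) = 2741 + 94 = 2835
Net primary income = 1268 - 1818 = -550
Net secondary income = 274
Current account = 2835 + (-550) + 274 = 2559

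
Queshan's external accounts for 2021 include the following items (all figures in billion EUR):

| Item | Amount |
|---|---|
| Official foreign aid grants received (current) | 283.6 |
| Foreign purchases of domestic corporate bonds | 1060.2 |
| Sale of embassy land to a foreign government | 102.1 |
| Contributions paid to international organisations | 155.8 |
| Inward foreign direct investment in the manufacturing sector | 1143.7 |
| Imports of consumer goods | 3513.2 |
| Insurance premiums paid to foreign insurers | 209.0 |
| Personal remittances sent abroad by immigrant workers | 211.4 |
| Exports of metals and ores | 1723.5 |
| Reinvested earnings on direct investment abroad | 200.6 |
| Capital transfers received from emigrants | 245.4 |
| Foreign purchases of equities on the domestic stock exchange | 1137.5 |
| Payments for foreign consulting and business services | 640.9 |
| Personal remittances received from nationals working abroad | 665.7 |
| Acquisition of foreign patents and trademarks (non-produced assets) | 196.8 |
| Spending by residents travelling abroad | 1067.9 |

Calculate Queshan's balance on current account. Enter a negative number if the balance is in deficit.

-2924.8

Goods: -3513.2 + 1723.5 = -1789.7
Services: -640.9 - 1067.9 - 209.0 = -1917.8
Primary income: 200.6
Secondary income: -155.8 + 665.7 - 211.4 + 283.6 = 582.1
Current account = (-1789.7) + (-1917.8) + 200.6 + 582.1 = -2924.8
(Excluded from the current account — financial account: foreign purchases of domestic corporate bonds 1060.2, inward foreign direct investment in the manufacturing sector 1143.7, foreign purchases of equities on the domestic stock exchange 1137.5; capital account: sale of embassy land to a foreign government 102.1, capital transfers received from emigrants 245.4, acquisition of foreign patents and trademarks (non-produced assets) 196.8.)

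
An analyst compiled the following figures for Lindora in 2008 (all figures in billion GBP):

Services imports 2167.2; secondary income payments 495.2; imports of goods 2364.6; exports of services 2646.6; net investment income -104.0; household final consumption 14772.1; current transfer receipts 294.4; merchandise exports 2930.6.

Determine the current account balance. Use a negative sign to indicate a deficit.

Goods balance = 2930.6 - 2364.6 = 566.0
Services balance = 2646.6 - 2167.2 = 479.4
Trade balance (goods + services) = 566.0 + 479.4 = 1045.4
Net primary income = -104.0
Net secondary income = 294.4 - 495.2 = -200.8
Current account = 1045.4 + (-104.0) + (-200.8) = 740.6

740.6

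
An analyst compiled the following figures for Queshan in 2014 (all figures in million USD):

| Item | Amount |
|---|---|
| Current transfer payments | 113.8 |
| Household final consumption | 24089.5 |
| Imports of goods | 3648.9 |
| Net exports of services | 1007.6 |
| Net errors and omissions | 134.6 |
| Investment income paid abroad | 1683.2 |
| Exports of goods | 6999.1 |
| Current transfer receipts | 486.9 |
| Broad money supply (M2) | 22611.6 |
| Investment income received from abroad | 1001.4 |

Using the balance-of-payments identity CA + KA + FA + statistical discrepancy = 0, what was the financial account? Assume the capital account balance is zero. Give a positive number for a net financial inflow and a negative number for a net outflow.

-4183.7

Goods balance = 6999.1 - 3648.9 = 3350.2
Services balance = 1007.6
Trade balance (goods + services) = 3350.2 + 1007.6 = 4357.8
Net primary income = 1001.4 - 1683.2 = -681.8
Net secondary income = 486.9 - 113.8 = 373.1
Current account = 4357.8 + (-681.8) + 373.1 = 4049.1
Financial account = -(4049.1 + 134.6) = -4183.7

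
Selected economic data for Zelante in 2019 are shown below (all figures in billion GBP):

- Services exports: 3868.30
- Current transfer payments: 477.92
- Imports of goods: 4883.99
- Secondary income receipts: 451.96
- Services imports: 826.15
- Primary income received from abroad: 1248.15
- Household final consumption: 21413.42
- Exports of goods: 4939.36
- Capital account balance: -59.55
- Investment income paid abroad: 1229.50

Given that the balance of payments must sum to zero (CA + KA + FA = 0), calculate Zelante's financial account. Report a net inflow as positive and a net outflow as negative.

Goods balance = 4939.36 - 4883.99 = 55.37
Services balance = 3868.30 - 826.15 = 3042.15
Trade balance (goods + services) = 55.37 + 3042.15 = 3097.52
Net primary income = 1248.15 - 1229.50 = 18.65
Net secondary income = 451.96 - 477.92 = -25.96
Current account = 3097.52 + 18.65 + (-25.96) = 3090.21
Financial account = -(3090.21 + (-59.55)) = -3030.66

-3030.66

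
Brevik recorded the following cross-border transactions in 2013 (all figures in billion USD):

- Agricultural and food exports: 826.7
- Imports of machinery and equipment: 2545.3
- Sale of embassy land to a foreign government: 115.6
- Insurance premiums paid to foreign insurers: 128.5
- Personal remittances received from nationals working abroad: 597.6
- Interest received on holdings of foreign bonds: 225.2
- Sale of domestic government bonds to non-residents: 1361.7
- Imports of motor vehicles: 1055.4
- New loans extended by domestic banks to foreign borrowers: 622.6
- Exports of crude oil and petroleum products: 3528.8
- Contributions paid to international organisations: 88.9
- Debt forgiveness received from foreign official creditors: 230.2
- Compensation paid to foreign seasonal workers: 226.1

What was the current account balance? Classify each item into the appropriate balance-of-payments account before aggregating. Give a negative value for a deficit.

Goods: -1055.4 + 826.7 + 3528.8 - 2545.3 = 754.8
Services: -128.5
Primary income: 225.2 - 226.1 = -0.9
Secondary income: 597.6 - 88.9 = 508.7
Current account = 754.8 + (-128.5) + (-0.9) + 508.7 = 1134.1
(Excluded from the current account — capital account: sale of embassy land to a foreign government 115.6, debt forgiveness received from foreign official creditors 230.2; financial account: sale of domestic government bonds to non-residents 1361.7, new loans extended by domestic banks to foreign borrowers 622.6.)

1134.1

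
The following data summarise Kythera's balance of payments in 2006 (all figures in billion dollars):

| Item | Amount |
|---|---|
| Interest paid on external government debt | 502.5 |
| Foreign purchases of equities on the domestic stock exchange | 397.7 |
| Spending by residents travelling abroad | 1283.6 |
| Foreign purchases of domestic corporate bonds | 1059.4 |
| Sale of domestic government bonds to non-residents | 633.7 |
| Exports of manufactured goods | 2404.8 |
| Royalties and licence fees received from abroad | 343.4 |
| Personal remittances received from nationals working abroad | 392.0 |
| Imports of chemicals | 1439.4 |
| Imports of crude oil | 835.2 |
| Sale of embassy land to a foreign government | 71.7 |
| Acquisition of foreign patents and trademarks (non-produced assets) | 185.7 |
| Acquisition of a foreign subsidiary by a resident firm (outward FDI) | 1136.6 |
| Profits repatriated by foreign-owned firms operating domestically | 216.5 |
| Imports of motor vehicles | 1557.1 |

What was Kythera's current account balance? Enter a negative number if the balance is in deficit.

Goods: -835.2 - 1439.4 - 1557.1 + 2404.8 = -1426.9
Services: 343.4 - 1283.6 = -940.2
Primary income: -216.5 - 502.5 = -719.0
Secondary income: 392.0
Current account = (-1426.9) + (-940.2) + (-719.0) + 392.0 = -2694.1
(Excluded from the current account — financial account: foreign purchases of equities on the domestic stock exchange 397.7, foreign purchases of domestic corporate bonds 1059.4, sale of domestic government bonds to non-residents 633.7, acquisition of a foreign subsidiary by a resident firm (outward FDI) 1136.6; capital account: sale of embassy land to a foreign government 71.7, acquisition of foreign patents and trademarks (non-produced assets) 185.7.)

-2694.1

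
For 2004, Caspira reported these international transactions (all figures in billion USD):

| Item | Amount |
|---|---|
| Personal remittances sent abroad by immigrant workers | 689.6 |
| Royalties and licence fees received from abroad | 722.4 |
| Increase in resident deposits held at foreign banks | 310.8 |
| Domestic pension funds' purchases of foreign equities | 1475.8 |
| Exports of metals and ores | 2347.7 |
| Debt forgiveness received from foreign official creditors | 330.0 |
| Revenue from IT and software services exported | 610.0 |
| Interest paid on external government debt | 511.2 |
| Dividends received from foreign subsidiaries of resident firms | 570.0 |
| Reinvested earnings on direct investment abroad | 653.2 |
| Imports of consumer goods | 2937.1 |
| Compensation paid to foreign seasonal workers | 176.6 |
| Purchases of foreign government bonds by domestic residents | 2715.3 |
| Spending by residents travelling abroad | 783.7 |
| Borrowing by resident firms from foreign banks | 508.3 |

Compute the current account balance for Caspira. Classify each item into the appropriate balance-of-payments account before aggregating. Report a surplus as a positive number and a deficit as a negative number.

Goods: 2347.7 - 2937.1 = -589.4
Services: 610.0 + 722.4 - 783.7 = 548.7
Primary income: 653.2 + 570.0 - 176.6 - 511.2 = 535.4
Secondary income: -689.6
Current account = (-589.4) + 548.7 + 535.4 + (-689.6) = -194.9
(Excluded from the current account — financial account: increase in resident deposits held at foreign banks 310.8, domestic pension funds' purchases of foreign equities 1475.8, purchases of foreign government bonds by domestic residents 2715.3, borrowing by resident firms from foreign banks 508.3; capital account: debt forgiveness received from foreign official creditors 330.0.)

-194.9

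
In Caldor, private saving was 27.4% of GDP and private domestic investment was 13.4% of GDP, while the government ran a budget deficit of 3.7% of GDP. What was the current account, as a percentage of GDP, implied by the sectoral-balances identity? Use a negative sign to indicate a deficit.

By the sectoral-balances identity, CA = (S_private - I) + (T - G).
Private balance = 27.4 - 13.4 = 14.0
Government balance (T - G) = -3.7
CA = 14.0 + (-3.7) = 10.3

10.3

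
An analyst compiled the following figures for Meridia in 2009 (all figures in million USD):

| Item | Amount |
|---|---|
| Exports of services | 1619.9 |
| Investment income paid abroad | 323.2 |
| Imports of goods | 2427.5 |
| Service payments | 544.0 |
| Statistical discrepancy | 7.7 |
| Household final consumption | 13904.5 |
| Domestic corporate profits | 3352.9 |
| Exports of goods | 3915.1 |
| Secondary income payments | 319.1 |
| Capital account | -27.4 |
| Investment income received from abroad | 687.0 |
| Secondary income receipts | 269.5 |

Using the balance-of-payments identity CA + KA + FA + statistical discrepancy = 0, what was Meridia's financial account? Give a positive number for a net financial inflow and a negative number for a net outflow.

Goods balance = 3915.1 - 2427.5 = 1487.6
Services balance = 1619.9 - 544.0 = 1075.9
Trade balance (goods + services) = 1487.6 + 1075.9 = 2563.5
Net primary income = 687.0 - 323.2 = 363.8
Net secondary income = 269.5 - 319.1 = -49.6
Current account = 2563.5 + 363.8 + (-49.6) = 2877.7
Financial account = -(2877.7 + (-27.4) + 7.7) = -2858.0

-2858.0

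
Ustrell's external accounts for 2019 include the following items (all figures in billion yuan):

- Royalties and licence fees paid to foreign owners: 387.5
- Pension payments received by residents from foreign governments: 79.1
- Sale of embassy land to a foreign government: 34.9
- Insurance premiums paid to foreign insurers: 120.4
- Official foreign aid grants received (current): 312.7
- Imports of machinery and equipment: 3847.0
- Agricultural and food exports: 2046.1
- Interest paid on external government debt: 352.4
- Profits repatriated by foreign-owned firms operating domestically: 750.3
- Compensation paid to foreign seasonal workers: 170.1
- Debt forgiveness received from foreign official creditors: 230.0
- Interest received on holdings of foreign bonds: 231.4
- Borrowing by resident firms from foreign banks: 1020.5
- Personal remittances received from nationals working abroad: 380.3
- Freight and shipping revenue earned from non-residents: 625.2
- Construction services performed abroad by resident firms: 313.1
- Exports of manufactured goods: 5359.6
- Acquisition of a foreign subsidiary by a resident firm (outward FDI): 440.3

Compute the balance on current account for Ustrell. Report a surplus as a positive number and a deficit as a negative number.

3719.8

Goods: 2046.1 - 3847.0 + 5359.6 = 3558.7
Services: -120.4 - 387.5 + 313.1 + 625.2 = 430.4
Primary income: -170.1 - 352.4 + 231.4 - 750.3 = -1041.4
Secondary income: 79.1 + 380.3 + 312.7 = 772.1
Current account = 3558.7 + 430.4 + (-1041.4) + 772.1 = 3719.8
(Excluded from the current account — capital account: sale of embassy land to a foreign government 34.9, debt forgiveness received from foreign official creditors 230.0; financial account: borrowing by resident firms from foreign banks 1020.5, acquisition of a foreign subsidiary by a resident firm (outward FDI) 440.3.)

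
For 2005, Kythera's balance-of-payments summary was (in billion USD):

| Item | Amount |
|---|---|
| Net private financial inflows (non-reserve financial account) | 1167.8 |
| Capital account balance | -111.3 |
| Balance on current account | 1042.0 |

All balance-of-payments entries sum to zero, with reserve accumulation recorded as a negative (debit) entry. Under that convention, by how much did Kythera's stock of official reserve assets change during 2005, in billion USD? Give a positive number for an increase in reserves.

Official reserve transactions balance = -(1042.0 + (-111.3) + 1167.8) = -2098.5
An accumulation of reserves is recorded as a debit (negative entry), so the change in the stock of reserves is the negative of that balance.
Change in official reserves = -(-2098.5) = 2098.5

2098.5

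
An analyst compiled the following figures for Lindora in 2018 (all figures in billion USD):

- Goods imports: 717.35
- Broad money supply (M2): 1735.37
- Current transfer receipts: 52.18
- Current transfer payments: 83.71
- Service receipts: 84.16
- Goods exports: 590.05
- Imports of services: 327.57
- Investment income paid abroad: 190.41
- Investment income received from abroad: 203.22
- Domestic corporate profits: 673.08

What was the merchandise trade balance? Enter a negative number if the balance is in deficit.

Goods balance = 590.05 - 717.35 = -127.30

-127.30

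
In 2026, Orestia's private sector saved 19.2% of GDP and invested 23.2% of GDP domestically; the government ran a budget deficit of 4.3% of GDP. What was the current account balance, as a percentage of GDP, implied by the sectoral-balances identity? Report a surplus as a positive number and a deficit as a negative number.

By the sectoral-balances identity, CA = (S_private - I) + (T - G).
Private balance = 19.2 - 23.2 = -4.0
Government balance (T - G) = -4.3
CA = -4.0 + (-4.3) = -8.3

-8.3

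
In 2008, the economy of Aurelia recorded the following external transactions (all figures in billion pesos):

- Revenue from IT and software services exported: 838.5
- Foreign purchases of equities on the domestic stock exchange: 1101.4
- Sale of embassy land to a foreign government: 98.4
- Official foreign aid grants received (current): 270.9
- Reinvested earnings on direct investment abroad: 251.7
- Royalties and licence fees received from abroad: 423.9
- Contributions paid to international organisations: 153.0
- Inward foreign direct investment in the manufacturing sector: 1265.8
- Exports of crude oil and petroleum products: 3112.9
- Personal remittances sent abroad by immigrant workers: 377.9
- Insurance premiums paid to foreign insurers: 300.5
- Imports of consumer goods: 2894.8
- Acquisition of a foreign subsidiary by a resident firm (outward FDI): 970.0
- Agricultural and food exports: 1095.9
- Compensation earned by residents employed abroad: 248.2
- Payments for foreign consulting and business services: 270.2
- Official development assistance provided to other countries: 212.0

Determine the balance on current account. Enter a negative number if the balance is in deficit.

Goods: -2894.8 + 1095.9 + 3112.9 = 1314.0
Services: 838.5 + 423.9 - 270.2 - 300.5 = 691.7
Primary income: 251.7 + 248.2 = 499.9
Secondary income: -153.0 - 377.9 + 270.9 - 212.0 = -472.0
Current account = 1314.0 + 691.7 + 499.9 + (-472.0) = 2033.6
(Excluded from the current account — financial account: foreign purchases of equities on the domestic stock exchange 1101.4, inward foreign direct investment in the manufacturing sector 1265.8, acquisition of a foreign subsidiary by a resident firm (outward FDI) 970.0; capital account: sale of embassy land to a foreign government 98.4.)

2033.6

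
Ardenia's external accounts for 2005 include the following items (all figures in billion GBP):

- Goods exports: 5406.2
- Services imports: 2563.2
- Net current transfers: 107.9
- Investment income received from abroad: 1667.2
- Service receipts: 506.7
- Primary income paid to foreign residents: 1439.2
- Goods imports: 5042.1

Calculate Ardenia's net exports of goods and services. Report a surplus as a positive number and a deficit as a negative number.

Goods balance = 5406.2 - 5042.1 = 364.1
Services balance = 506.7 - 2563.2 = -2056.5
Trade balance (goods + services) = 364.1 + (-2056.5) = -1692.4

-1692.4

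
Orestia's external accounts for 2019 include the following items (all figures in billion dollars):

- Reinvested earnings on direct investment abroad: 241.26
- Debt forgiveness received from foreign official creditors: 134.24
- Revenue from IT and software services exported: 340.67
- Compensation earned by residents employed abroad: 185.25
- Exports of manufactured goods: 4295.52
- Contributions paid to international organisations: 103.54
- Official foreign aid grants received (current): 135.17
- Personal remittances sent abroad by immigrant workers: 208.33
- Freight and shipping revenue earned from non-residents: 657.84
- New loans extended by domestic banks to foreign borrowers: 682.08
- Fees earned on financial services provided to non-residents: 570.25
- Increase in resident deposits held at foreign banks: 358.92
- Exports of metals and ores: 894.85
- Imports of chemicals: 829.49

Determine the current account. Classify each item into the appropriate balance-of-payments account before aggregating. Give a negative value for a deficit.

6179.45

Goods: 894.85 + 4295.52 - 829.49 = 4360.88
Services: 657.84 + 570.25 + 340.67 = 1568.76
Primary income: 185.25 + 241.26 = 426.51
Secondary income: 135.17 - 103.54 - 208.33 = -176.70
Current account = 4360.88 + 1568.76 + 426.51 + (-176.70) = 6179.45
(Excluded from the current account — capital account: debt forgiveness received from foreign official creditors 134.24; financial account: new loans extended by domestic banks to foreign borrowers 682.08, increase in resident deposits held at foreign banks 358.92.)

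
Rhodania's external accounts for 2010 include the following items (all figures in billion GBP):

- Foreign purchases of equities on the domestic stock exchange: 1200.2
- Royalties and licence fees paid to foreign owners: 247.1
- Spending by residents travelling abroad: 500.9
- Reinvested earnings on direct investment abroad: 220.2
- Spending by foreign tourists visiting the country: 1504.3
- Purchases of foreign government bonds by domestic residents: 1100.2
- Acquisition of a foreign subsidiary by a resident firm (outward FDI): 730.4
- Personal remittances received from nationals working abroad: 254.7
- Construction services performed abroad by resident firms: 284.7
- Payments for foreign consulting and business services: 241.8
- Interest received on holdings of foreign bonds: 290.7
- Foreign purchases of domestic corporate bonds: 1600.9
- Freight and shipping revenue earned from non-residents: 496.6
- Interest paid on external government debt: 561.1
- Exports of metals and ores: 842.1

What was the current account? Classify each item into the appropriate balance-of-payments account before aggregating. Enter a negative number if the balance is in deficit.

Goods: 842.1
Services: 284.7 + 1504.3 + 496.6 - 247.1 - 241.8 - 500.9 = 1295.8
Primary income: -561.1 + 220.2 + 290.7 = -50.2
Secondary income: 254.7
Current account = 842.1 + 1295.8 + (-50.2) + 254.7 = 2342.4
(Excluded from the current account — financial account: foreign purchases of equities on the domestic stock exchange 1200.2, purchases of foreign government bonds by domestic residents 1100.2, acquisition of a foreign subsidiary by a resident firm (outward FDI) 730.4, foreign purchases of domestic corporate bonds 1600.9.)

2342.4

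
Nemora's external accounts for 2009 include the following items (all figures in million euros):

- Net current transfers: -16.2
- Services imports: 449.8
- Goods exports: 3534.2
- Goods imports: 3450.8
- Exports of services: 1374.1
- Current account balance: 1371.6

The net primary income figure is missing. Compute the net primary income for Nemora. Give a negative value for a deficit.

Current account = goods balance + services balance + net primary income + net secondary income
Sum of the known components = 991.5
Net primary income = CA - (known components) = 1371.6 - 991.5 = 380.1

380.1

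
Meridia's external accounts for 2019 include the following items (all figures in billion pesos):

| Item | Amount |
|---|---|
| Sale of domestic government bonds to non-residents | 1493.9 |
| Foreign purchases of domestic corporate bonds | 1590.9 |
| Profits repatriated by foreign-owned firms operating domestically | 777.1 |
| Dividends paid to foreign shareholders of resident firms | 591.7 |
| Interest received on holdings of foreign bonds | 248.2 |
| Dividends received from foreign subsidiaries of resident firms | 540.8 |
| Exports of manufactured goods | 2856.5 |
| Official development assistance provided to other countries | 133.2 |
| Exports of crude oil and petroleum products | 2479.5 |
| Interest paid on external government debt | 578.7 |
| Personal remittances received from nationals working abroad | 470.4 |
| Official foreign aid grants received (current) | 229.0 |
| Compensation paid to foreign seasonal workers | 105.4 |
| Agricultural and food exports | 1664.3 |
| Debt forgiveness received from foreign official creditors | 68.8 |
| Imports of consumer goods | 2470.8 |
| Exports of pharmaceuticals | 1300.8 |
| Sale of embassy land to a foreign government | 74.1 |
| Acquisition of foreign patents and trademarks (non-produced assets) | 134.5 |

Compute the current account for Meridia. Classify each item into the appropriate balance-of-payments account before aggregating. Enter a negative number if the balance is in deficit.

Goods: 2479.5 + 1664.3 - 2470.8 + 2856.5 + 1300.8 = 5830.3
Primary income: 248.2 - 591.7 - 105.4 + 540.8 - 578.7 - 777.1 = -1263.9
Secondary income: -133.2 + 229.0 + 470.4 = 566.2
Current account = 5830.3 + (-1263.9) + 566.2 = 5132.6
(Excluded from the current account — financial account: sale of domestic government bonds to non-residents 1493.9, foreign purchases of domestic corporate bonds 1590.9; capital account: debt forgiveness received from foreign official creditors 68.8, sale of embassy land to a foreign government 74.1, acquisition of foreign patents and trademarks (non-produced assets) 134.5.)

5132.6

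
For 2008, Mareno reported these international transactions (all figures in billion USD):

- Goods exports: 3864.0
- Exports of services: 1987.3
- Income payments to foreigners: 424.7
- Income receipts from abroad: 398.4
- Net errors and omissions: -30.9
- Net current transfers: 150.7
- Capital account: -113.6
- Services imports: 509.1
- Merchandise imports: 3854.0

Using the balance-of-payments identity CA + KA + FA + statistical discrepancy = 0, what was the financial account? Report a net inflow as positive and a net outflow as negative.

-1468.1

Goods balance = 3864.0 - 3854.0 = 10.0
Services balance = 1987.3 - 509.1 = 1478.2
Trade balance (goods + services) = 10.0 + 1478.2 = 1488.2
Net primary income = 398.4 - 424.7 = -26.3
Net secondary income = 150.7
Current account = 1488.2 + (-26.3) + 150.7 = 1612.6
Financial account = -(1612.6 + (-113.6) + (-30.9)) = -1468.1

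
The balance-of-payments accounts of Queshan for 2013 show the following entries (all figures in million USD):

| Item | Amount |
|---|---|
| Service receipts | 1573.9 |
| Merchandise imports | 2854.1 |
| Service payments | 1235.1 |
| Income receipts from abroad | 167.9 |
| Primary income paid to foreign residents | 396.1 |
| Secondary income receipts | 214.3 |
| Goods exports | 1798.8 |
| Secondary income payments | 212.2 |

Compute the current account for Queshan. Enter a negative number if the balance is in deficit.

-942.6

Goods balance = 1798.8 - 2854.1 = -1055.3
Services balance = 1573.9 - 1235.1 = 338.8
Trade balance (goods + services) = -1055.3 + 338.8 = -716.5
Net primary income = 167.9 - 396.1 = -228.2
Net secondary income = 214.3 - 212.2 = 2.1
Current account = -716.5 + (-228.2) + 2.1 = -942.6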